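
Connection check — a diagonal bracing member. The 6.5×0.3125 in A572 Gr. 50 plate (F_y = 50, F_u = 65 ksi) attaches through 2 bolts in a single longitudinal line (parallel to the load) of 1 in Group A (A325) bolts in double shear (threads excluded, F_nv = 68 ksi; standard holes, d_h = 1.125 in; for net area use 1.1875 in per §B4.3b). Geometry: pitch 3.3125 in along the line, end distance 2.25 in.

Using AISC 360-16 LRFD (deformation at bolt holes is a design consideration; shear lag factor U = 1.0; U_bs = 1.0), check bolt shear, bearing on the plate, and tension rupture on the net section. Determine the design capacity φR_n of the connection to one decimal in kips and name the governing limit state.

Bolt shear: A_b = π(1)²/4 = 0.7854 in². φR_n = 0.75 × 68 × 0.7854 × 2 × 2 = 160.2 kips.
Bearing (0.3125 in plate, F_u = 65 ksi): end bolts L_c = 2.25 − 1.125/2 = 1.6875, R_n = min(1.2×1.6875×0.3125×65, 2.4×1×0.3125×65) = 41.133 kips/bolt; interior L_c = 3.3125 − 1.125 = 2.1875, R_n = 48.75 kips/bolt. φR_n = 0.75 × (1×41.133 + 1×48.75) = 67.4 kips.
Tension rupture (net): A_n = (6.5 − 1×1.1875)×0.3125 = 1.6602 in² (U = 1.0, A_e = A_n). φR_n = 0.75 × 65 × 1.6602 = 80.9 kips.
Governing: min(160.2, 67.4, 80.9) = 67.4 kips → bearing.

67.4 kips (bearing governs)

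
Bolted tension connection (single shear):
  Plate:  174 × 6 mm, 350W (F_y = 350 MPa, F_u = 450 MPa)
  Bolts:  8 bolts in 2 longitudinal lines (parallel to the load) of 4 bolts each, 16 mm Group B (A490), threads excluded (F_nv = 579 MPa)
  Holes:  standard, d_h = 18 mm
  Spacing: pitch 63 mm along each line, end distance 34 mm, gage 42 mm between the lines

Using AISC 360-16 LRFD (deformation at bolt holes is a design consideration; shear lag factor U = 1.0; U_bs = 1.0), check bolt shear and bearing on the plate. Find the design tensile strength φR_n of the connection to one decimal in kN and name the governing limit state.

Bolt shear: A_b = π(16)²/4 = 201.06 mm². φR_n = 0.75 × 579 × 201.06 × 8 × 1 = 698.5 kN.
Bearing (6 mm plate, F_u = 450 MPa): end bolts L_c = 34 − 18/2 = 25, R_n = min(1.2×25×6×450, 2.4×16×6×450) = 81 kN/bolt; interior L_c = 63 − 18 = 45, R_n = 103.68 kN/bolt. φR_n = 0.75 × (2×81 + 6×103.68) = 588.1 kN.
Governing: min(698.5, 588.1) = 588.1 kN → bearing.

588.1 kN (bearing governs)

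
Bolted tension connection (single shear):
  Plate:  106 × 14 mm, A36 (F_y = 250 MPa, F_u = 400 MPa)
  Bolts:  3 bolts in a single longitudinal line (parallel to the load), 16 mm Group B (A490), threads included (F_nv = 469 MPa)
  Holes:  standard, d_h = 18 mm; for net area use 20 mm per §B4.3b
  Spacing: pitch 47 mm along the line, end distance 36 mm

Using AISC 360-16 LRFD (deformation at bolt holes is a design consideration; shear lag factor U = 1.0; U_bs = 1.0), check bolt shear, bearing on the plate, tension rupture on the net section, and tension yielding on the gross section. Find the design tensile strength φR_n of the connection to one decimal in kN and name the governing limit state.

212.2 kN (bolt shear governs)

Bolt shear: A_b = π(16)²/4 = 201.06 mm². φR_n = 0.75 × 469 × 201.06 × 3 × 1 = 212.2 kN.
Bearing (14 mm plate, F_u = 400 MPa): end bolts L_c = 36 − 18/2 = 27, R_n = min(1.2×27×14×400, 2.4×16×14×400) = 181.44 kN/bolt; interior L_c = 47 − 18 = 29, R_n = 194.88 kN/bolt. φR_n = 0.75 × (1×181.44 + 2×194.88) = 428.4 kN.
Tension rupture (net): A_n = (106 − 1×20)×14 = 1204 mm² (U = 1.0, A_e = A_n). φR_n = 0.75 × 400 × 1204 = 361.2 kN.
Tension yield (gross): A_g = 106×14 = 1484 mm². φR_n = 0.90 × 250 × 1484 = 333.9 kN.
Governing: min(212.2, 428.4, 361.2, 333.9) = 212.2 kN → bolt shear.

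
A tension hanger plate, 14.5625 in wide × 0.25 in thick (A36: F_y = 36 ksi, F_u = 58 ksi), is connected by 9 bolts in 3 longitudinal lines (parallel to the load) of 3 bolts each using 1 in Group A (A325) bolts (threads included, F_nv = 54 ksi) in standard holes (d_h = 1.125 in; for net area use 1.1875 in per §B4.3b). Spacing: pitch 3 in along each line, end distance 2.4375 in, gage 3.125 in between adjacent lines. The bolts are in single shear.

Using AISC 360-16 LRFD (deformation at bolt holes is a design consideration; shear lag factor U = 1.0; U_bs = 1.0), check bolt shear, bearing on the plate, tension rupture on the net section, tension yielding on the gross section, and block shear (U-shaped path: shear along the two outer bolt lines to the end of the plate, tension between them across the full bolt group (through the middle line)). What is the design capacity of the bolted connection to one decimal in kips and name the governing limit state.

110.5 kips (block shear governs)

Bolt shear: A_b = π(1)²/4 = 0.7854 in². φR_n = 0.75 × 54 × 0.7854 × 9 × 1 = 286.3 kips.
Bearing (0.25 in plate, F_u = 58 ksi): end bolts L_c = 2.4375 − 1.125/2 = 1.875, R_n = min(1.2×1.875×0.25×58, 2.4×1×0.25×58) = 32.625 kips/bolt; interior L_c = 3 − 1.125 = 1.875, R_n = 32.625 kips/bolt. φR_n = 0.75 × (3×32.625 + 6×32.625) = 220.2 kips.
Tension rupture (net): A_n = (14.5625 − 3×1.1875)×0.25 = 2.75 in² (U = 1.0, A_e = A_n). φR_n = 0.75 × 58 × 2.75 = 119.6 kips.
Tension yield (gross): A_g = 14.5625×0.25 = 3.6406 in². φR_n = 0.90 × 36 × 3.6406 = 118.0 kips.
Block shear: shear path 2×[2.4375+2×3] = 2×8.4375 in, A_gv = 4.2188, A_nv = 2×(8.4375 − 2.5×1.1875)×0.25 = 2.7344 in²; tension across gage: (6.25 − 2×1.1875)×0.25 = 0.96875 in². R_n = min(0.6×58×2.7344, 0.6×36×4.2188) + 1.0×58×0.96875 = min(95.157, 91.126) + 56.188 = 147.31 kips. φR_n = 0.75 × 147.31 = 110.5 kips.
Governing: min(286.3, 220.2, 119.6, 118.0, 110.5) = 110.5 kips → block shear.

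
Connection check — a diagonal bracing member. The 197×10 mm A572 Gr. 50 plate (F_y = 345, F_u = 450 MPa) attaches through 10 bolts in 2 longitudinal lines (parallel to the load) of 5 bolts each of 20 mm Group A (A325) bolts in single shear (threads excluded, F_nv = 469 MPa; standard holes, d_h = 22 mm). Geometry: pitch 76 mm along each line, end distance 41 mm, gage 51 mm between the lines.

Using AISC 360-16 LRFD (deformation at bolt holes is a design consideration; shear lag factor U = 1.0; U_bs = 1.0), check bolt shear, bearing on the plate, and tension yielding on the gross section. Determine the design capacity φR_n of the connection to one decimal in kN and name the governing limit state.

Bolt shear: A_b = π(20)²/4 = 314.16 mm². φR_n = 0.75 × 469 × 314.16 × 10 × 1 = 1105.1 kN.
Bearing (10 mm plate, F_u = 450 MPa): end bolts L_c = 41 − 22/2 = 30, R_n = min(1.2×30×10×450, 2.4×20×10×450) = 162 kN/bolt; interior L_c = 76 − 22 = 54, R_n = 216 kN/bolt. φR_n = 0.75 × (2×162 + 8×216) = 1539.0 kN.
Tension yield (gross): A_g = 197×10 = 1970 mm². φR_n = 0.90 × 345 × 1970 = 611.7 kN.
Governing: min(1105.1, 1539.0, 611.7) = 611.7 kN → gross-section yield.

611.7 kN (gross-section yield governs)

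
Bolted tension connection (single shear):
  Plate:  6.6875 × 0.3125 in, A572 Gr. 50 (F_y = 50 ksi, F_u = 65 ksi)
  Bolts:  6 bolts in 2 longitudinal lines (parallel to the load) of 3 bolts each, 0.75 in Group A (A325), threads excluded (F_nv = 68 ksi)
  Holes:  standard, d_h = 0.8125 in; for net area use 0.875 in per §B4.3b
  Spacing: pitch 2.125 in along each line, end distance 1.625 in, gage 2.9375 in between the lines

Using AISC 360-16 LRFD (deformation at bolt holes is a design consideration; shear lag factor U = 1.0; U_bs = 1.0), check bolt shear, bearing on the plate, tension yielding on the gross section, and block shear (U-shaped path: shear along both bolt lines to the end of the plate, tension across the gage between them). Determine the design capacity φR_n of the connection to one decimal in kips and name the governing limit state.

Bolt shear: A_b = π(0.75)²/4 = 0.44179 in². φR_n = 0.75 × 68 × 0.44179 × 6 × 1 = 135.2 kips.
Bearing (0.3125 in plate, F_u = 65 ksi): end bolts L_c = 1.625 − 0.8125/2 = 1.21875, R_n = min(1.2×1.21875×0.3125×65, 2.4×0.75×0.3125×65) = 29.707 kips/bolt; interior L_c = 2.125 − 0.8125 = 1.3125, R_n = 31.992 kips/bolt. φR_n = 0.75 × (2×29.707 + 4×31.992) = 140.5 kips.
Tension yield (gross): A_g = 6.6875×0.3125 = 2.0898 in². φR_n = 0.90 × 50 × 2.0898 = 94.0 kips.
Block shear: shear path 2×[1.625+2×2.125] = 2×5.875 in, A_gv = 3.6719, A_nv = 2×(5.875 − 2.5×0.875)×0.3125 = 2.3047 in²; tension across gage: (2.9375 − 1×0.875)×0.3125 = 0.64453 in². R_n = min(0.6×65×2.3047, 0.6×50×3.6719) + 1.0×65×0.64453 = min(89.883, 110.16) + 41.894 = 131.78 kips. φR_n = 0.75 × 131.78 = 98.8 kips.
Governing: min(135.2, 140.5, 94.0, 98.8) = 94.0 kips → gross-section yield.

94.0 kips (gross-section yield governs)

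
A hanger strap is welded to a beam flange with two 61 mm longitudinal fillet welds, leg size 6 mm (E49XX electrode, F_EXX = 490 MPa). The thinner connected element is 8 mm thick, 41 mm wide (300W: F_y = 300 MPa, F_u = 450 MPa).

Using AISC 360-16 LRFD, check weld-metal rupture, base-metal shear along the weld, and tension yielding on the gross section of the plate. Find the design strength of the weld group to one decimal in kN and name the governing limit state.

Weld metal: throat = 0.707×6 = 4.242 mm, L = 2×61 = 122 mm. φR_n = 0.75 × 0.6 × 490 × 4.242 × 122 = 114.1 kN.
Base metal shear (8 mm plate): yield φR_n = 1.0×0.6×300×8×122 = 175.7 kN; rupture φR_n = 0.75×0.6×450×8×122 = 197.6 kN; take 175.7 kN (yield).
Tension yield (gross): A_g = 41×8 = 328 mm². φR_n = 0.90 × 300 × 328 = 88.6 kN.
Governing: min(114.1, 175.7, 88.6) = 88.6 kN → gross-section yield.

88.6 kN (gross-section yield governs)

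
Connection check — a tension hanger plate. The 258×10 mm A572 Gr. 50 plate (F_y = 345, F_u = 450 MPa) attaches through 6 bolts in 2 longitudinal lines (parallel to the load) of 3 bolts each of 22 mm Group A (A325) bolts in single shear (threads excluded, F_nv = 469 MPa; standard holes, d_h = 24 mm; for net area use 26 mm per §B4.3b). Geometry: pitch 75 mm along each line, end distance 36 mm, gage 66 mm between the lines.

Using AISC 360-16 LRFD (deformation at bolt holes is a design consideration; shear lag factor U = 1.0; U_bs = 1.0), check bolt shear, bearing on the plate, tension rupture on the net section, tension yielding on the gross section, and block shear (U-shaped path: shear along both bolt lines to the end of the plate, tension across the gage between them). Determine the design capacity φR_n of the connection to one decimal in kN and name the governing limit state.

Bolt shear: A_b = π(22)²/4 = 380.13 mm². φR_n = 0.75 × 469 × 380.13 × 6 × 1 = 802.3 kN.
Bearing (10 mm plate, F_u = 450 MPa): end bolts L_c = 36 − 24/2 = 24, R_n = min(1.2×24×10×450, 2.4×22×10×450) = 129.6 kN/bolt; interior L_c = 75 − 24 = 51, R_n = 237.6 kN/bolt. φR_n = 0.75 × (2×129.6 + 4×237.6) = 907.2 kN.
Tension rupture (net): A_n = (258 − 2×26)×10 = 2060 mm² (U = 1.0, A_e = A_n). φR_n = 0.75 × 450 × 2060 = 695.3 kN.
Tension yield (gross): A_g = 258×10 = 2580 mm². φR_n = 0.90 × 345 × 2580 = 801.1 kN.
Block shear: shear path 2×[36+2×75] = 2×186 mm, A_gv = 3720, A_nv = 2×(186 − 2.5×26)×10 = 2420 mm²; tension across gage: (66 − 1×26)×10 = 400 mm². R_n = min(0.6×450×2420, 0.6×345×3720) + 1.0×450×400 = min(653.4, 770.04) + 180 = 833.4 kN. φR_n = 0.75 × 833.4 = 625.1 kN.
Governing: min(802.3, 907.2, 695.3, 801.1, 625.1) = 625.1 kN → block shear.

625.1 kN (block shear governs)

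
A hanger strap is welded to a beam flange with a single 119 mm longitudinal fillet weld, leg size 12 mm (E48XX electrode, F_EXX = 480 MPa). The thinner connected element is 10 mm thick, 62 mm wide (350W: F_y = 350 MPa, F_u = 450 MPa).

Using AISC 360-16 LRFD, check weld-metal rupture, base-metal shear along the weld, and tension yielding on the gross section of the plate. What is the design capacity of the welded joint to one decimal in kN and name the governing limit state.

Weld metal: throat = 0.707×12 = 8.484 mm, L = 119 mm. φR_n = 0.75 × 0.6 × 480 × 8.484 × 119 = 218.1 kN.
Base metal shear (10 mm plate): yield φR_n = 1.0×0.6×350×10×119 = 249.9 kN; rupture φR_n = 0.75×0.6×450×10×119 = 241.0 kN; take 241.0 kN (rupture).
Tension yield (gross): A_g = 62×10 = 620 mm². φR_n = 0.90 × 350 × 620 = 195.3 kN.
Governing: min(218.1, 241.0, 195.3) = 195.3 kN → gross-section yield.

195.3 kN (gross-section yield governs)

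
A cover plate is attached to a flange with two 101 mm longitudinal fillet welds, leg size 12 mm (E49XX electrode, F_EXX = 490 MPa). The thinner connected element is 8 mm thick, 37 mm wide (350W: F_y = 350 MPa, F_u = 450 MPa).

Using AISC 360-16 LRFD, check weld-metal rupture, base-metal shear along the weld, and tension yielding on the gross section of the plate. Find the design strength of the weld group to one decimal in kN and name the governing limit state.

93.2 kN (gross-section yield governs)

Weld metal: throat = 0.707×12 = 8.484 mm, L = 2×101 = 202 mm. φR_n = 0.75 × 0.6 × 490 × 8.484 × 202 = 377.9 kN.
Base metal shear (8 mm plate): yield φR_n = 1.0×0.6×350×8×202 = 339.4 kN; rupture φR_n = 0.75×0.6×450×8×202 = 327.2 kN; take 327.2 kN (rupture).
Tension yield (gross): A_g = 37×8 = 296 mm². φR_n = 0.90 × 350 × 296 = 93.2 kN.
Governing: min(377.9, 327.2, 93.2) = 93.2 kN → gross-section yield.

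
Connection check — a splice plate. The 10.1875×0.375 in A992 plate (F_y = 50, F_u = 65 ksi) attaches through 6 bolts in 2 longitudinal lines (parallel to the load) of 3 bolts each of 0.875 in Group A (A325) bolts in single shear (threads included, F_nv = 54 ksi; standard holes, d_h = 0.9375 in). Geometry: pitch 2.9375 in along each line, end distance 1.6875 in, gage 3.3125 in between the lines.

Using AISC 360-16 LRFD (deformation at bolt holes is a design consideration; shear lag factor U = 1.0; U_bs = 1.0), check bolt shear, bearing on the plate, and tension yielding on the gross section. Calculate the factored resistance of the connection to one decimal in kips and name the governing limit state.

Bolt shear: A_b = π(0.875)²/4 = 0.60132 in². φR_n = 0.75 × 54 × 0.60132 × 6 × 1 = 146.1 kips.
Bearing (0.375 in plate, F_u = 65 ksi): end bolts L_c = 1.6875 − 0.9375/2 = 1.21875, R_n = min(1.2×1.21875×0.375×65, 2.4×0.875×0.375×65) = 35.648 kips/bolt; interior L_c = 2.9375 − 0.9375 = 2, R_n = 51.188 kips/bolt. φR_n = 0.75 × (2×35.648 + 4×51.188) = 207.0 kips.
Tension yield (gross): A_g = 10.1875×0.375 = 3.8203 in². φR_n = 0.90 × 50 × 3.8203 = 171.9 kips.
Governing: min(146.1, 207.0, 171.9) = 146.1 kips → bolt shear.

146.1 kips (bolt shear governs)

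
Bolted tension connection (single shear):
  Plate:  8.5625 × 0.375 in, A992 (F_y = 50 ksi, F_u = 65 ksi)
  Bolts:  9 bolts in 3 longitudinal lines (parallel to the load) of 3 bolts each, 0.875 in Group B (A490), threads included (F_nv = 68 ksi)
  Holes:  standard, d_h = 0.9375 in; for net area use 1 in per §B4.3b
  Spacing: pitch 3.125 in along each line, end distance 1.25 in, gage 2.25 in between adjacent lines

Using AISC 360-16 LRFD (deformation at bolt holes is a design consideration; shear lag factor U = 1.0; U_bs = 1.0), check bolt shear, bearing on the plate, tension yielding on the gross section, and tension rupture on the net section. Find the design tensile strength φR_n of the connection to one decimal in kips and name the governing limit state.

101.7 kips (net-section rupture governs)

Bolt shear: A_b = π(0.875)²/4 = 0.60132 in². φR_n = 0.75 × 68 × 0.60132 × 9 × 1 = 276.0 kips.
Bearing (0.375 in plate, F_u = 65 ksi): end bolts L_c = 1.25 − 0.9375/2 = 0.78125, R_n = min(1.2×0.78125×0.375×65, 2.4×0.875×0.375×65) = 22.852 kips/bolt; interior L_c = 3.125 − 0.9375 = 2.1875, R_n = 51.188 kips/bolt. φR_n = 0.75 × (3×22.852 + 6×51.188) = 281.8 kips.
Tension yield (gross): A_g = 8.5625×0.375 = 3.2109 in². φR_n = 0.90 × 50 × 3.2109 = 144.5 kips.
Tension rupture (net): A_n = (8.5625 − 3×1)×0.375 = 2.0859 in² (U = 1.0, A_e = A_n). φR_n = 0.75 × 65 × 2.0859 = 101.7 kips.
Governing: min(276.0, 281.8, 144.5, 101.7) = 101.7 kips → net-section rupture.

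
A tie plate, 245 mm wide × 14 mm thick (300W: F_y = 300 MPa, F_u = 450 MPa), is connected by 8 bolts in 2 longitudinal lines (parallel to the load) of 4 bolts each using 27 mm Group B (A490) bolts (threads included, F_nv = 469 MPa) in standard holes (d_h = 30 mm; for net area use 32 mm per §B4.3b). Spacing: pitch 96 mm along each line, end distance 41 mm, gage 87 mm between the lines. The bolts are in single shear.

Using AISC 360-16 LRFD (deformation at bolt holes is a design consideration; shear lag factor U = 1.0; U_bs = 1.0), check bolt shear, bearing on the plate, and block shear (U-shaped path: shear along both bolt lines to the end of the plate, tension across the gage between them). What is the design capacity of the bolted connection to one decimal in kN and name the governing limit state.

Bolt shear: A_b = π(27)²/4 = 572.56 mm². φR_n = 0.75 × 469 × 572.56 × 8 × 1 = 1611.2 kN.
Bearing (14 mm plate, F_u = 450 MPa): end bolts L_c = 41 − 30/2 = 26, R_n = min(1.2×26×14×450, 2.4×27×14×450) = 196.56 kN/bolt; interior L_c = 96 − 30 = 66, R_n = 408.24 kN/bolt. φR_n = 0.75 × (2×196.56 + 6×408.24) = 2131.9 kN.
Block shear: shear path 2×[41+3×96] = 2×329 mm, A_gv = 9212, A_nv = 2×(329 − 3.5×32)×14 = 6076 mm²; tension across gage: (87 − 1×32)×14 = 770 mm². R_n = min(0.6×450×6076, 0.6×300×9212) + 1.0×450×770 = min(1640.5, 1658.2) + 346.5 = 1987 kN. φR_n = 0.75 × 1987 = 1490.3 kN.
Governing: min(1611.2, 2131.9, 1490.3) = 1490.3 kN → block shear.

1490.3 kN (block shear governs)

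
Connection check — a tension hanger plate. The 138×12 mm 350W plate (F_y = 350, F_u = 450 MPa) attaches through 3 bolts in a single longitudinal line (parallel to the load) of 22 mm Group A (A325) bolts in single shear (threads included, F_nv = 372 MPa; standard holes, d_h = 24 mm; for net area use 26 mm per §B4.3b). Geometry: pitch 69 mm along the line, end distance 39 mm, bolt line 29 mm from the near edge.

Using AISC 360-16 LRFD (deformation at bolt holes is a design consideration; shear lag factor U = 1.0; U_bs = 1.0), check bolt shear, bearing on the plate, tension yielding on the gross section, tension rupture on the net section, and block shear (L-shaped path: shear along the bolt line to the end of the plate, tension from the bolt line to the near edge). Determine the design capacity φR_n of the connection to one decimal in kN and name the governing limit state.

Bolt shear: A_b = π(22)²/4 = 380.13 mm². φR_n = 0.75 × 372 × 380.13 × 3 × 1 = 318.2 kN.
Bearing (12 mm plate, F_u = 450 MPa): end bolts L_c = 39 − 24/2 = 27, R_n = min(1.2×27×12×450, 2.4×22×12×450) = 174.96 kN/bolt; interior L_c = 69 − 24 = 45, R_n = 285.12 kN/bolt. φR_n = 0.75 × (1×174.96 + 2×285.12) = 558.9 kN.
Tension yield (gross): A_g = 138×12 = 1656 mm². φR_n = 0.90 × 350 × 1656 = 521.6 kN.
Tension rupture (net): A_n = (138 − 1×26)×12 = 1344 mm² (U = 1.0, A_e = A_n). φR_n = 0.75 × 450 × 1344 = 453.6 kN.
Block shear: shear path 1×[39+2×69] = 1×177 mm, A_gv = 2124, A_nv = 1×(177 − 2.5×26)×12 = 1344 mm²; tension to near edge: (29 − 0.5×26)×12 = 192 mm². R_n = min(0.6×450×1344, 0.6×350×2124) + 1.0×450×192 = min(362.88, 446.04) + 86.4 = 449.28 kN. φR_n = 0.75 × 449.28 = 337.0 kN.
Governing: min(318.2, 558.9, 521.6, 453.6, 337.0) = 318.2 kN → bolt shear.

318.2 kN (bolt shear governs)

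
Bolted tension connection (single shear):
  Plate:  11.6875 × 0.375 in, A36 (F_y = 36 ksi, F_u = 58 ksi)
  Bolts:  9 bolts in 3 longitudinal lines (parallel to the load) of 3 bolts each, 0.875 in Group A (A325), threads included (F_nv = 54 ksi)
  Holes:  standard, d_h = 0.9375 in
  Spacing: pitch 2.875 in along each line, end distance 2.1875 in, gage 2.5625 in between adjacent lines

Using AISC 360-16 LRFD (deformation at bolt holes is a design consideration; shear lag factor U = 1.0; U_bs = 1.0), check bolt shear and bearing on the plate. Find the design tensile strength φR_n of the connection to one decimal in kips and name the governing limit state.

Bolt shear: A_b = π(0.875)²/4 = 0.60132 in². φR_n = 0.75 × 54 × 0.60132 × 9 × 1 = 219.2 kips.
Bearing (0.375 in plate, F_u = 58 ksi): end bolts L_c = 2.1875 − 0.9375/2 = 1.71875, R_n = min(1.2×1.71875×0.375×58, 2.4×0.875×0.375×58) = 44.859 kips/bolt; interior L_c = 2.875 − 0.9375 = 1.9375, R_n = 45.675 kips/bolt. φR_n = 0.75 × (3×44.859 + 6×45.675) = 306.5 kips.
Governing: min(219.2, 306.5) = 219.2 kips → bolt shear.

219.2 kips (bolt shear governs)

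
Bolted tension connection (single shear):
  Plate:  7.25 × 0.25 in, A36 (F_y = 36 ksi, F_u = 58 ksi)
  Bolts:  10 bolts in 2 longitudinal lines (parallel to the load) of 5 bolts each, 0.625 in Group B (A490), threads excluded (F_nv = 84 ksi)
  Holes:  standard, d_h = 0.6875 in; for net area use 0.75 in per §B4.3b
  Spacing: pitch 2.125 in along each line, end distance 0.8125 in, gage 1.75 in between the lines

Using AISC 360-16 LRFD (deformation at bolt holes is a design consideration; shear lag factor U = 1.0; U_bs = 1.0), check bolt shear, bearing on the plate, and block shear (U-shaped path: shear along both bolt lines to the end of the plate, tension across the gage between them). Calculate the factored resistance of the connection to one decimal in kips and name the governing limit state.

Bolt shear: A_b = π(0.625)²/4 = 0.3068 in². φR_n = 0.75 × 84 × 0.3068 × 10 × 1 = 193.3 kips.
Bearing (0.25 in plate, F_u = 58 ksi): end bolts L_c = 0.8125 − 0.6875/2 = 0.46875, R_n = min(1.2×0.46875×0.25×58, 2.4×0.625×0.25×58) = 8.1563 kips/bolt; interior L_c = 2.125 − 0.6875 = 1.4375, R_n = 21.75 kips/bolt. φR_n = 0.75 × (2×8.1563 + 8×21.75) = 142.7 kips.
Block shear: shear path 2×[0.8125+4×2.125] = 2×9.3125 in, A_gv = 4.6563, A_nv = 2×(9.3125 − 4.5×0.75)×0.25 = 2.9688 in²; tension across gage: (1.75 − 1×0.75)×0.25 = 0.25 in². R_n = min(0.6×58×2.9688, 0.6×36×4.6563) + 1.0×58×0.25 = min(103.31, 100.58) + 14.5 = 115.08 kips. φR_n = 0.75 × 115.08 = 86.3 kips.
Governing: min(193.3, 142.7, 86.3) = 86.3 kips → block shear.

86.3 kips (block shear governs)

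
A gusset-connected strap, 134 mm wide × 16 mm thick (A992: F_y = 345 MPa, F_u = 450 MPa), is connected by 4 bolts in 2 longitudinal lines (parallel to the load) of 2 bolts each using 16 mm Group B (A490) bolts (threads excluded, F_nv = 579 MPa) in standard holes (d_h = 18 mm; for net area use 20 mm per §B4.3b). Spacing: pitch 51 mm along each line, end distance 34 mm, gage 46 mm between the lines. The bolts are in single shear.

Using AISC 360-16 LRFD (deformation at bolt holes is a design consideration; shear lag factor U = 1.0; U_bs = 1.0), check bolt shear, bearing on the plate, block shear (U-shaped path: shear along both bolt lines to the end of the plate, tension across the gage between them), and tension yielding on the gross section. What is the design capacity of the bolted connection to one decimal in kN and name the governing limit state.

Bolt shear: A_b = π(16)²/4 = 201.06 mm². φR_n = 0.75 × 579 × 201.06 × 4 × 1 = 349.2 kN.
Bearing (16 mm plate, F_u = 450 MPa): end bolts L_c = 34 − 18/2 = 25, R_n = min(1.2×25×16×450, 2.4×16×16×450) = 216 kN/bolt; interior L_c = 51 − 18 = 33, R_n = 276.48 kN/bolt. φR_n = 0.75 × (2×216 + 2×276.48) = 738.7 kN.
Block shear: shear path 2×[34+1×51] = 2×85 mm, A_gv = 2720, A_nv = 2×(85 − 1.5×20)×16 = 1760 mm²; tension across gage: (46 − 1×20)×16 = 416 mm². R_n = min(0.6×450×1760, 0.6×345×2720) + 1.0×450×416 = min(475.2, 563.04) + 187.2 = 662.4 kN. φR_n = 0.75 × 662.4 = 496.8 kN.
Tension yield (gross): A_g = 134×16 = 2144 mm². φR_n = 0.90 × 345 × 2144 = 665.7 kN.
Governing: min(349.2, 738.7, 496.8, 665.7) = 349.2 kN → bolt shear.

349.2 kN (bolt shear governs)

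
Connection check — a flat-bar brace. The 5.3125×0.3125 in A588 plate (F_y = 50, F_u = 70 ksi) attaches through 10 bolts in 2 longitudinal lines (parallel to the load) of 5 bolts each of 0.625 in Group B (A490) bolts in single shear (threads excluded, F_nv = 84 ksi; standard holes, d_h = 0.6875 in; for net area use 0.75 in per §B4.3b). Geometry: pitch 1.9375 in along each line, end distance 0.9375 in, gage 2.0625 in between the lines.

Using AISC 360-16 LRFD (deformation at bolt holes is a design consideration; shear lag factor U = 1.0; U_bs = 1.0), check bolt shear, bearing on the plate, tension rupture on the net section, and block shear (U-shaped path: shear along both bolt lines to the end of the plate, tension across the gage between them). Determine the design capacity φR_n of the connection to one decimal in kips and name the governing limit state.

Bolt shear: A_b = π(0.625)²/4 = 0.3068 in². φR_n = 0.75 × 84 × 0.3068 × 10 × 1 = 193.3 kips.
Bearing (0.3125 in plate, F_u = 70 ksi): end bolts L_c = 0.9375 − 0.6875/2 = 0.59375, R_n = min(1.2×0.59375×0.3125×70, 2.4×0.625×0.3125×70) = 15.586 kips/bolt; interior L_c = 1.9375 − 0.6875 = 1.25, R_n = 32.813 kips/bolt. φR_n = 0.75 × (2×15.586 + 8×32.813) = 220.3 kips.
Tension rupture (net): A_n = (5.3125 − 2×0.75)×0.3125 = 1.1914 in² (U = 1.0, A_e = A_n). φR_n = 0.75 × 70 × 1.1914 = 62.5 kips.
Block shear: shear path 2×[0.9375+4×1.9375] = 2×8.6875 in, A_gv = 5.4297, A_nv = 2×(8.6875 − 4.5×0.75)×0.3125 = 3.3203 in²; tension across gage: (2.0625 − 1×0.75)×0.3125 = 0.41016 in². R_n = min(0.6×70×3.3203, 0.6×50×5.4297) + 1.0×70×0.41016 = min(139.45, 162.89) + 28.711 = 168.16 kips. φR_n = 0.75 × 168.16 = 126.1 kips.
Governing: min(193.3, 220.3, 62.5, 126.1) = 62.5 kips → net-section rupture.

62.5 kips (net-section rupture governs)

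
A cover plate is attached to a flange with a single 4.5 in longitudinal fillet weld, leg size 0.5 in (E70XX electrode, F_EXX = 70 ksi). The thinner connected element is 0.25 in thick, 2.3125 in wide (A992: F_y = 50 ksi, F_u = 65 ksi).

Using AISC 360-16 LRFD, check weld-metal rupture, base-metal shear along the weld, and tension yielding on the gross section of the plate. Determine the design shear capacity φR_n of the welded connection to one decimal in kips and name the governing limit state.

26.0 kips (gross-section yield governs)

Weld metal: throat = 0.707×0.5 = 0.3535 in, L = 4.5 in. φR_n = 0.75 × 0.6 × 70 × 0.3535 × 4.5 = 50.1 kips.
Base metal shear (0.25 in plate): yield φR_n = 1.0×0.6×50×0.25×4.5 = 33.8 kips; rupture φR_n = 0.75×0.6×65×0.25×4.5 = 32.9 kips; take 32.9 kips (rupture).
Tension yield (gross): A_g = 2.3125×0.25 = 0.57813 in². φR_n = 0.90 × 50 × 0.57813 = 26.0 kips.
Governing: min(50.1, 32.9, 26.0) = 26.0 kips → gross-section yield.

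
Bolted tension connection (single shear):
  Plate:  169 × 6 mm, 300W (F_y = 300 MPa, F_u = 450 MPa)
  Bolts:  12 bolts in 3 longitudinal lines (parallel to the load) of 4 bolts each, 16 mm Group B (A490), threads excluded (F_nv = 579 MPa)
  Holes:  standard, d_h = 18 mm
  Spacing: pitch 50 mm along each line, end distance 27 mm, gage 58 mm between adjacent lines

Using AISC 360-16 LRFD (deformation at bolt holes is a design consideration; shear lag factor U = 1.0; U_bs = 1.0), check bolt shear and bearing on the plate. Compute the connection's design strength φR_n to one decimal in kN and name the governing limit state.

831.1 kN (bearing governs)

Bolt shear: A_b = π(16)²/4 = 201.06 mm². φR_n = 0.75 × 579 × 201.06 × 12 × 1 = 1047.7 kN.
Bearing (6 mm plate, F_u = 450 MPa): end bolts L_c = 27 − 18/2 = 18, R_n = min(1.2×18×6×450, 2.4×16×6×450) = 58.32 kN/bolt; interior L_c = 50 − 18 = 32, R_n = 103.68 kN/bolt. φR_n = 0.75 × (3×58.32 + 9×103.68) = 831.1 kN.
Governing: min(1047.7, 831.1) = 831.1 kN → bearing.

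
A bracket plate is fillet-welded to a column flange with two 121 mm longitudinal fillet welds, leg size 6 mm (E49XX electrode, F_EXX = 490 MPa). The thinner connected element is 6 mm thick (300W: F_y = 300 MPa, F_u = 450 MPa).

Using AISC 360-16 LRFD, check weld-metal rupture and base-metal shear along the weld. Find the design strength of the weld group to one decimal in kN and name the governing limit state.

Weld metal: throat = 0.707×6 = 4.242 mm, L = 2×121 = 242 mm. φR_n = 0.75 × 0.6 × 490 × 4.242 × 242 = 226.4 kN.
Base metal shear (6 mm plate): yield φR_n = 1.0×0.6×300×6×242 = 261.4 kN; rupture φR_n = 0.75×0.6×450×6×242 = 294.0 kN; take 261.4 kN (yield).
Governing: min(226.4, 261.4) = 226.4 kN → weld metal.

226.4 kN (weld metal governs)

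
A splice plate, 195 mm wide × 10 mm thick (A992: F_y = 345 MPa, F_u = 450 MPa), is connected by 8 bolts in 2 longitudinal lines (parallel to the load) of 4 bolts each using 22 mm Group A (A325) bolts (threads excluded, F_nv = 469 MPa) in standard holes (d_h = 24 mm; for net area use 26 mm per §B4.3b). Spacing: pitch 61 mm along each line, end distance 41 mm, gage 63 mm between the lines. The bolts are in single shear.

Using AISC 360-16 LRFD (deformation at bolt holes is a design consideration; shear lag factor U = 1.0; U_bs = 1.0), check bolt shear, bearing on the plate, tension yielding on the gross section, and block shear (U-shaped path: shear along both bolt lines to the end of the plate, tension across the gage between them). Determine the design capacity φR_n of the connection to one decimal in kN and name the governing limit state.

605.5 kN (gross-section yield governs)

Bolt shear: A_b = π(22)²/4 = 380.13 mm². φR_n = 0.75 × 469 × 380.13 × 8 × 1 = 1069.7 kN.
Bearing (10 mm plate, F_u = 450 MPa): end bolts L_c = 41 − 24/2 = 29, R_n = min(1.2×29×10×450, 2.4×22×10×450) = 156.6 kN/bolt; interior L_c = 61 − 24 = 37, R_n = 199.8 kN/bolt. φR_n = 0.75 × (2×156.6 + 6×199.8) = 1134.0 kN.
Tension yield (gross): A_g = 195×10 = 1950 mm². φR_n = 0.90 × 345 × 1950 = 605.5 kN.
Block shear: shear path 2×[41+3×61] = 2×224 mm, A_gv = 4480, A_nv = 2×(224 − 3.5×26)×10 = 2660 mm²; tension across gage: (63 − 1×26)×10 = 370 mm². R_n = min(0.6×450×2660, 0.6×345×4480) + 1.0×450×370 = min(718.2, 927.36) + 166.5 = 884.7 kN. φR_n = 0.75 × 884.7 = 663.5 kN.
Governing: min(1069.7, 1134.0, 605.5, 663.5) = 605.5 kN → gross-section yield.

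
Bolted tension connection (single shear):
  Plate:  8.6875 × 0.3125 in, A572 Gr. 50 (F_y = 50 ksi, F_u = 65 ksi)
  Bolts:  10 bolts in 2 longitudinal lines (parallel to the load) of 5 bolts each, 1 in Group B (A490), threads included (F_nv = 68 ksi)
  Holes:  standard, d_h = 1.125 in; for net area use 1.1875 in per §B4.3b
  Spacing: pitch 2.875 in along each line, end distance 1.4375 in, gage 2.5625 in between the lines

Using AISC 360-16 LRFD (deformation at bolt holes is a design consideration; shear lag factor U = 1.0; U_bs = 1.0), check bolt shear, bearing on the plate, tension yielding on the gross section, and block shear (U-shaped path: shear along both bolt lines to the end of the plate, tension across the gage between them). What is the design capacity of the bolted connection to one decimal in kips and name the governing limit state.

122.2 kips (gross-section yield governs)

Bolt shear: A_b = π(1)²/4 = 0.7854 in². φR_n = 0.75 × 68 × 0.7854 × 10 × 1 = 400.6 kips.
Bearing (0.3125 in plate, F_u = 65 ksi): end bolts L_c = 1.4375 − 1.125/2 = 0.875, R_n = min(1.2×0.875×0.3125×65, 2.4×1×0.3125×65) = 21.328 kips/bolt; interior L_c = 2.875 − 1.125 = 1.75, R_n = 42.656 kips/bolt. φR_n = 0.75 × (2×21.328 + 8×42.656) = 287.9 kips.
Tension yield (gross): A_g = 8.6875×0.3125 = 2.7148 in². φR_n = 0.90 × 50 × 2.7148 = 122.2 kips.
Block shear: shear path 2×[1.4375+4×2.875] = 2×12.9375 in, A_gv = 8.0859, A_nv = 2×(12.9375 − 4.5×1.1875)×0.3125 = 4.7461 in²; tension across gage: (2.5625 − 1×1.1875)×0.3125 = 0.42969 in². R_n = min(0.6×65×4.7461, 0.6×50×8.0859) + 1.0×65×0.42969 = min(185.1, 242.58) + 27.93 = 213.03 kips. φR_n = 0.75 × 213.03 = 159.8 kips.
Governing: min(400.6, 287.9, 122.2, 159.8) = 122.2 kips → gross-section yield.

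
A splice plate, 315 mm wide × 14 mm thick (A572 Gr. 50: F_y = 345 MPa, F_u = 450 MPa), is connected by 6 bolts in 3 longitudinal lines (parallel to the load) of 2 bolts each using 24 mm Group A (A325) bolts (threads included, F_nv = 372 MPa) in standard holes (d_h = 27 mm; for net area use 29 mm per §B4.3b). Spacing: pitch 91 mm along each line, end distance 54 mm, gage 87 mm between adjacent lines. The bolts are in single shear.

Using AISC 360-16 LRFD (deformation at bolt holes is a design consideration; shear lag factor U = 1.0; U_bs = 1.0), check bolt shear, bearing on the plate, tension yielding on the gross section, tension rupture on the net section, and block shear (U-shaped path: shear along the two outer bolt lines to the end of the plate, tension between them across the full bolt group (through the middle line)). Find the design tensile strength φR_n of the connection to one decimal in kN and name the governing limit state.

757.3 kN (bolt shear governs)

Bolt shear: A_b = π(24)²/4 = 452.39 mm². φR_n = 0.75 × 372 × 452.39 × 6 × 1 = 757.3 kN.
Bearing (14 mm plate, F_u = 450 MPa): end bolts L_c = 54 − 27/2 = 40.5, R_n = min(1.2×40.5×14×450, 2.4×24×14×450) = 306.18 kN/bolt; interior L_c = 91 − 27 = 64, R_n = 362.88 kN/bolt. φR_n = 0.75 × (3×306.18 + 3×362.88) = 1505.4 kN.
Tension yield (gross): A_g = 315×14 = 4410 mm². φR_n = 0.90 × 345 × 4410 = 1369.3 kN.
Tension rupture (net): A_n = (315 − 3×29)×14 = 3192 mm² (U = 1.0, A_e = A_n). φR_n = 0.75 × 450 × 3192 = 1077.3 kN.
Block shear: shear path 2×[54+1×91] = 2×145 mm, A_gv = 4060, A_nv = 2×(145 − 1.5×29)×14 = 2842 mm²; tension across gage: (174 − 2×29)×14 = 1624 mm². R_n = min(0.6×450×2842, 0.6×345×4060) + 1.0×450×1624 = min(767.34, 840.42) + 730.8 = 1498.1 kN. φR_n = 0.75 × 1498.1 = 1123.6 kN.
Governing: min(757.3, 1505.4, 1369.3, 1077.3, 1123.6) = 757.3 kN → bolt shear.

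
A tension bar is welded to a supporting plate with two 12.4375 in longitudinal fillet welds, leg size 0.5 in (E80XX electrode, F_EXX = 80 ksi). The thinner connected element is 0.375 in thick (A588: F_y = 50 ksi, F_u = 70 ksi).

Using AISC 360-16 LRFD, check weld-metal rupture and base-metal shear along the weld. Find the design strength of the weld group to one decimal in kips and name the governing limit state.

Weld metal: throat = 0.707×0.5 = 0.3535 in, L = 2×12.4375 = 24.875 in. φR_n = 0.75 × 0.6 × 80 × 0.3535 × 24.875 = 316.6 kips.
Base metal shear (0.375 in plate): yield φR_n = 1.0×0.6×50×0.375×24.875 = 279.8 kips; rupture φR_n = 0.75×0.6×70×0.375×24.875 = 293.8 kips; take 279.8 kips (yield).
Governing: min(316.6, 279.8) = 279.8 kips → base-metal shear.

279.8 kips (base-metal shear governs)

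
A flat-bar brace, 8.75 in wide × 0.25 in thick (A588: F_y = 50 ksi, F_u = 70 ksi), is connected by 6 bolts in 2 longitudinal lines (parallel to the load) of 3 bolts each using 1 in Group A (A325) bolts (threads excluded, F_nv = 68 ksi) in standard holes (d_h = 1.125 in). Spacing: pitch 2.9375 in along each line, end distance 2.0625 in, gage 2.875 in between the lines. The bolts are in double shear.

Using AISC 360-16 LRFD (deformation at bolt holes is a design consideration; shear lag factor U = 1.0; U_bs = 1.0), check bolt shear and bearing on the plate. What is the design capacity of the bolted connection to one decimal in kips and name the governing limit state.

161.4 kips (bearing governs)

Bolt shear: A_b = π(1)²/4 = 0.7854 in². φR_n = 0.75 × 68 × 0.7854 × 6 × 2 = 480.7 kips.
Bearing (0.25 in plate, F_u = 70 ksi): end bolts L_c = 2.0625 − 1.125/2 = 1.5, R_n = min(1.2×1.5×0.25×70, 2.4×1×0.25×70) = 31.5 kips/bolt; interior L_c = 2.9375 − 1.125 = 1.8125, R_n = 38.063 kips/bolt. φR_n = 0.75 × (2×31.5 + 4×38.063) = 161.4 kips.
Governing: min(480.7, 161.4) = 161.4 kips → bearing.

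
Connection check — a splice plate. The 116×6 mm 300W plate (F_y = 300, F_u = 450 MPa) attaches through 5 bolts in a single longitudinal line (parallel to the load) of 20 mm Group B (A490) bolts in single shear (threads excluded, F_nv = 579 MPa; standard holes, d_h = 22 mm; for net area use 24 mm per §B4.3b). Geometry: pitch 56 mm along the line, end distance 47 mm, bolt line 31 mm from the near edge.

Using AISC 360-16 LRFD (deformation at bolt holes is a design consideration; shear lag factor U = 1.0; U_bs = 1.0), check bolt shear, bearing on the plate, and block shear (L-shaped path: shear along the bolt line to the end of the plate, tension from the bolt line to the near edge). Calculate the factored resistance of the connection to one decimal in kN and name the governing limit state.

236.5 kN (block shear governs)

Bolt shear: A_b = π(20)²/4 = 314.16 mm². φR_n = 0.75 × 579 × 314.16 × 5 × 1 = 682.1 kN.
Bearing (6 mm plate, F_u = 450 MPa): end bolts L_c = 47 − 22/2 = 36, R_n = min(1.2×36×6×450, 2.4×20×6×450) = 116.64 kN/bolt; interior L_c = 56 − 22 = 34, R_n = 110.16 kN/bolt. φR_n = 0.75 × (1×116.64 + 4×110.16) = 418.0 kN.
Block shear: shear path 1×[47+4×56] = 1×271 mm, A_gv = 1626, A_nv = 1×(271 − 4.5×24)×6 = 978 mm²; tension to near edge: (31 − 0.5×24)×6 = 114 mm². R_n = min(0.6×450×978, 0.6×300×1626) + 1.0×450×114 = min(264.06, 292.68) + 51.3 = 315.36 kN. φR_n = 0.75 × 315.36 = 236.5 kN.
Governing: min(682.1, 418.0, 236.5) = 236.5 kN → block shear.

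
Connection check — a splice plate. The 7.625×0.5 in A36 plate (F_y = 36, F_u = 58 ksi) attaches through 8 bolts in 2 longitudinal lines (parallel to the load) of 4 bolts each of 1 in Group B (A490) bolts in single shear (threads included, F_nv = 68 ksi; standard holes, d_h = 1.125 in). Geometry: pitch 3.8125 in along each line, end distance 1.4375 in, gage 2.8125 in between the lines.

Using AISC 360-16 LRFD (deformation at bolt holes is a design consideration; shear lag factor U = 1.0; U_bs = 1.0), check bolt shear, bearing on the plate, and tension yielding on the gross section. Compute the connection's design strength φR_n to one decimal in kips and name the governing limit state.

Bolt shear: A_b = π(1)²/4 = 0.7854 in². φR_n = 0.75 × 68 × 0.7854 × 8 × 1 = 320.4 kips.
Bearing (0.5 in plate, F_u = 58 ksi): end bolts L_c = 1.4375 − 1.125/2 = 0.875, R_n = min(1.2×0.875×0.5×58, 2.4×1×0.5×58) = 30.45 kips/bolt; interior L_c = 3.8125 − 1.125 = 2.6875, R_n = 69.6 kips/bolt. φR_n = 0.75 × (2×30.45 + 6×69.6) = 358.9 kips.
Tension yield (gross): A_g = 7.625×0.5 = 3.8125 in². φR_n = 0.90 × 36 × 3.8125 = 123.5 kips.
Governing: min(320.4, 358.9, 123.5) = 123.5 kips → gross-section yield.

123.5 kips (gross-section yield governs)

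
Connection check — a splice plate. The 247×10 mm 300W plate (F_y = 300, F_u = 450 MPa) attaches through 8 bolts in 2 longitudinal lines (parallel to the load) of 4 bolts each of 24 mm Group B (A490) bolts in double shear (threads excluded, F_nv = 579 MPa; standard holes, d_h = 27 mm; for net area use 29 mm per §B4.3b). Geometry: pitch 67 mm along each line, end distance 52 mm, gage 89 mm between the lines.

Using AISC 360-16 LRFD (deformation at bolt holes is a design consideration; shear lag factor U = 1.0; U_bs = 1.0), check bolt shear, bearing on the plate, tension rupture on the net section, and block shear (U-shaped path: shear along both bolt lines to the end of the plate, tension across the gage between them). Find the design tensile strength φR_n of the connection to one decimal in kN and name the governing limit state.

Bolt shear: A_b = π(24)²/4 = 452.39 mm². φR_n = 0.75 × 579 × 452.39 × 8 × 2 = 3143.2 kN.
Bearing (10 mm plate, F_u = 450 MPa): end bolts L_c = 52 − 27/2 = 38.5, R_n = min(1.2×38.5×10×450, 2.4×24×10×450) = 207.9 kN/bolt; interior L_c = 67 − 27 = 40, R_n = 216 kN/bolt. φR_n = 0.75 × (2×207.9 + 6×216) = 1283.9 kN.
Tension rupture (net): A_n = (247 − 2×29)×10 = 1890 mm² (U = 1.0, A_e = A_n). φR_n = 0.75 × 450 × 1890 = 637.9 kN.
Block shear: shear path 2×[52+3×67] = 2×253 mm, A_gv = 5060, A_nv = 2×(253 − 3.5×29)×10 = 3030 mm²; tension across gage: (89 − 1×29)×10 = 600 mm². R_n = min(0.6×450×3030, 0.6×300×5060) + 1.0×450×600 = min(818.1, 910.8) + 270 = 1088.1 kN. φR_n = 0.75 × 1088.1 = 816.1 kN.
Governing: min(3143.2, 1283.9, 637.9, 816.1) = 637.9 kN → net-section rupture.

637.9 kN (net-section rupture governs)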